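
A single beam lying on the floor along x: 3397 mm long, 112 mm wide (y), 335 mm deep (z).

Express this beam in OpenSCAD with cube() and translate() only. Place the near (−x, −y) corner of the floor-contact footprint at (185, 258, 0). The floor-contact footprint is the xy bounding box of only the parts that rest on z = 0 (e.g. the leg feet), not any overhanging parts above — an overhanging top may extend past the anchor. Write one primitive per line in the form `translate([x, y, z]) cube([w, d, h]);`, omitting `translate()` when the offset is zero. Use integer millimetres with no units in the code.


translate([185, 258, 0]) cube([3397, 112, 335]);


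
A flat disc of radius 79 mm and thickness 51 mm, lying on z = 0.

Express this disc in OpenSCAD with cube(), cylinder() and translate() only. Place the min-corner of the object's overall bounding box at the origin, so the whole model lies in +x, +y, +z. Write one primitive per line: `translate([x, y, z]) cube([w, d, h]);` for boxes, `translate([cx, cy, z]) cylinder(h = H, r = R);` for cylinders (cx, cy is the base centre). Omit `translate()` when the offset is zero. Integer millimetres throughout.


translate([79, 79, 0]) cylinder(h = 51, r = 79);


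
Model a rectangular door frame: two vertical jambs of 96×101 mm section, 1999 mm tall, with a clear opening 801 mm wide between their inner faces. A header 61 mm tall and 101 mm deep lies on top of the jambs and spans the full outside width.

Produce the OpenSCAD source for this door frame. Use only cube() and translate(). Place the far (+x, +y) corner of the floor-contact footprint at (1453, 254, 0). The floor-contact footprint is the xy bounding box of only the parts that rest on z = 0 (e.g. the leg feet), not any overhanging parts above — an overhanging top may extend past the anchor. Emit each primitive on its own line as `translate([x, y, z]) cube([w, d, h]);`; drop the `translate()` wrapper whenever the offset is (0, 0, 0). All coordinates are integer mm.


translate([460, 153, 0]) cube([96, 101, 1999]);
translate([1357, 153, 0]) cube([96, 101, 1999]);
translate([460, 153, 1999]) cube([993, 101, 61]);


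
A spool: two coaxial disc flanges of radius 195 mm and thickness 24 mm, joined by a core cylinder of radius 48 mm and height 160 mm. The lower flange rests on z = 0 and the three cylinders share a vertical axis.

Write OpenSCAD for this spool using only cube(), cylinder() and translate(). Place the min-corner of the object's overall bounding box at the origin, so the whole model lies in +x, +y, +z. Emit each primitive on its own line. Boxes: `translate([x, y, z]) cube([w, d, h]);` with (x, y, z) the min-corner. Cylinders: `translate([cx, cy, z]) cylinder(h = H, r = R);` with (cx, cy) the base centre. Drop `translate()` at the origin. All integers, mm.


translate([195, 195, 0]) cylinder(h = 24, r = 195);
translate([195, 195, 24]) cylinder(h = 160, r = 48);
translate([195, 195, 184]) cylinder(h = 24, r = 195);


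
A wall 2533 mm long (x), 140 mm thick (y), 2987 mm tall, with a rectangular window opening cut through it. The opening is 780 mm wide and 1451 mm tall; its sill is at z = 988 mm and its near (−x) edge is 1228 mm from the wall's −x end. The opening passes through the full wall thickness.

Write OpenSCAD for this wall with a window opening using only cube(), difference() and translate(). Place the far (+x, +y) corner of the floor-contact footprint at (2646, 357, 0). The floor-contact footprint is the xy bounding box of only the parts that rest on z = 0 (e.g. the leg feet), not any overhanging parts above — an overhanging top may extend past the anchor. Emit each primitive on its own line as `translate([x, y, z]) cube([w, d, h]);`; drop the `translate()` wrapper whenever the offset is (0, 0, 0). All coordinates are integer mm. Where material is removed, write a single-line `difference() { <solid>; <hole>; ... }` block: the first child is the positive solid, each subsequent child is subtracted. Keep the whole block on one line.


difference() { translate([113, 217, 0]) cube([2533, 140, 2987]); translate([1341, 217, 988]) cube([780, 140, 1451]); }


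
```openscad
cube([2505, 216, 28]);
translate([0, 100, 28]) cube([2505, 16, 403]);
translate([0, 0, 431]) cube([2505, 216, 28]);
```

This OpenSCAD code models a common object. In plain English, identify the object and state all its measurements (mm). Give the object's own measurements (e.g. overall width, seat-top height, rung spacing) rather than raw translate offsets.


An I-beam lying along x, 2505 mm long. Overall section height 459 mm. Two flanges 216 mm wide (y) and 28 mm thick, one on the floor and one at the top; a web 16 mm thick runs between them, centred on the flange width.


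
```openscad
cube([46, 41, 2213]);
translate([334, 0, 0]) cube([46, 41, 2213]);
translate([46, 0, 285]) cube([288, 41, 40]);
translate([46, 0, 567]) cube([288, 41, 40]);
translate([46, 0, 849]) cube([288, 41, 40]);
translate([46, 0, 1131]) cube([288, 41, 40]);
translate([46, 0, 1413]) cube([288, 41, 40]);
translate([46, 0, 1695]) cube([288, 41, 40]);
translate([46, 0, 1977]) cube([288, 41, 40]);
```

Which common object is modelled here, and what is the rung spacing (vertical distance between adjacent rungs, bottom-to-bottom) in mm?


A ladder. The rung spacing is 282 mm.

Two tall 46×41 posts with 7 short bars between them — a ladder. Adjacent rungs sit at z = 285 and z = 567, so the spacing is 567 − 285 = 282 mm.


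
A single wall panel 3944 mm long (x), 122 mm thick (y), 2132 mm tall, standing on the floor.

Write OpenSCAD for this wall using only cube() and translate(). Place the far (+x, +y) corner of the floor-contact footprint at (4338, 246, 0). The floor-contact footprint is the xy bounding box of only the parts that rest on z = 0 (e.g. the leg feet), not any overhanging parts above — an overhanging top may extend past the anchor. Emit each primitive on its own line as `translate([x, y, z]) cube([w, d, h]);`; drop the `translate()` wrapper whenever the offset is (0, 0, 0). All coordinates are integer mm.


translate([394, 124, 0]) cube([3944, 122, 2132]);


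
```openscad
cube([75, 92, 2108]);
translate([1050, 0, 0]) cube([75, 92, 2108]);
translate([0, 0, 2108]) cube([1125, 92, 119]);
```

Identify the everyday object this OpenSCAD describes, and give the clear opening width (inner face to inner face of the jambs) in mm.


A door frame. The clear opening width is 975 mm.

Two 2108 mm tall posts with a header on top — a door frame. The left jamb is 75 mm wide at x = 0; the right jamb starts at x = 1050. The clear opening is 1050 − 75 = 975 mm.


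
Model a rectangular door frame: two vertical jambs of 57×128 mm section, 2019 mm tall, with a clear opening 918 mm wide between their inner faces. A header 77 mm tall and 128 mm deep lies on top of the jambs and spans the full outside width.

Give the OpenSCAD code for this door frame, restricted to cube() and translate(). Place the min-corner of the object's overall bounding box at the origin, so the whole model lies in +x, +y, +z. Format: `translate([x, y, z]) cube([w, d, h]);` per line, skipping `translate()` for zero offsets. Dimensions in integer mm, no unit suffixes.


cube([57, 128, 2019]);
translate([975, 0, 0]) cube([57, 128, 2019]);
translate([0, 0, 2019]) cube([1032, 128, 77]);


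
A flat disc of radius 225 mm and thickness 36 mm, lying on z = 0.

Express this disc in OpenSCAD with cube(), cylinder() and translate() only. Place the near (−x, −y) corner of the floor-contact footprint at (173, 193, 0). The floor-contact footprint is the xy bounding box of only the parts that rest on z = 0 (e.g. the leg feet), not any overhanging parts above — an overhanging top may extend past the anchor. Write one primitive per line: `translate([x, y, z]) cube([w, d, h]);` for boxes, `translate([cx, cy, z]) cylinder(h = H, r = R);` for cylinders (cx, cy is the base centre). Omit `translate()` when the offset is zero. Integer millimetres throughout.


translate([398, 418, 0]) cylinder(h = 36, r = 225);


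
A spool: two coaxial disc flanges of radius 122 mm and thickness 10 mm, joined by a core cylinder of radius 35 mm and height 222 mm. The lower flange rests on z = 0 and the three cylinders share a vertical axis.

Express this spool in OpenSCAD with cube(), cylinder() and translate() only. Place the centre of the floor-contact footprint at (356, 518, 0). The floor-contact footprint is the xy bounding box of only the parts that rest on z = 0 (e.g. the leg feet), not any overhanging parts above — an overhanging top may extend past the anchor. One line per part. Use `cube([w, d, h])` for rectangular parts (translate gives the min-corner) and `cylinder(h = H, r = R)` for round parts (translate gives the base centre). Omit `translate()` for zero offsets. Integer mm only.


translate([356, 518, 0]) cylinder(h = 10, r = 122);
translate([356, 518, 10]) cylinder(h = 222, r = 35);
translate([356, 518, 232]) cylinder(h = 10, r = 122);


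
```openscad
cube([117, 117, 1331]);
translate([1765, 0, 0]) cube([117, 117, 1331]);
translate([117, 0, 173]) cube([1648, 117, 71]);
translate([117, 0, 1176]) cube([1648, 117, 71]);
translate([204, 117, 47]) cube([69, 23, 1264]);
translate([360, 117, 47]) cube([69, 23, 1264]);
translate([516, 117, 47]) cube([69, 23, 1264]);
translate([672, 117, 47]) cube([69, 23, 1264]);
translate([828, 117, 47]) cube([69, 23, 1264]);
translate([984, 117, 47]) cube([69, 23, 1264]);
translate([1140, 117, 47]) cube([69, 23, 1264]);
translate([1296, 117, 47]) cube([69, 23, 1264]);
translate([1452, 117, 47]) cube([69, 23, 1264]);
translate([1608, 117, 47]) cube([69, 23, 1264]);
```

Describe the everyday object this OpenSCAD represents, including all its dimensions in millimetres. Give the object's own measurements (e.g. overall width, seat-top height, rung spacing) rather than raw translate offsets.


A fence section. Two 117×117 mm posts, 1331 mm tall, stand on the floor with a clear span of 1648 mm between their inner faces. Two horizontal rails of 117×71 mm section span the gap between the posts with their undersides at z = 173 mm and z = 1176 mm, flush with the posts' −y face. 10 pickets, each 69 mm wide, 23 mm thick and 1264 mm tall, are fixed to the +y face of the rails with their bottoms at z = 47 mm, spaced across the span with a 87 mm gap after the −x post and between neighbouring pickets, with 88 mm left before the +x post.


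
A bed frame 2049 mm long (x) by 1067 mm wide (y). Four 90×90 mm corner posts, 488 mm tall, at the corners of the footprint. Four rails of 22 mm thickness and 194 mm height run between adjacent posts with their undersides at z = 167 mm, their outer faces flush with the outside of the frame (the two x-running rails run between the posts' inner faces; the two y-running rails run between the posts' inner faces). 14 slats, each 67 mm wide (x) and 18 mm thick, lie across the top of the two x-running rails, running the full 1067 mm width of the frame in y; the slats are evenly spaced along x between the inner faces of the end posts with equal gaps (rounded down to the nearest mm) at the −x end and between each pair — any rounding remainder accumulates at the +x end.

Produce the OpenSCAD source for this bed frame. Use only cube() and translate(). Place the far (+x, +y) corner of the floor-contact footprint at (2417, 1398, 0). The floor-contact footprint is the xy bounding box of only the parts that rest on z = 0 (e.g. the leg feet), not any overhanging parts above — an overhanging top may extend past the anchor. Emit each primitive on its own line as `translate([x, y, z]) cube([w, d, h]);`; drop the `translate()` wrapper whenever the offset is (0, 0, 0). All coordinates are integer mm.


translate([368, 331, 0]) cube([90, 90, 488]);
translate([368, 1308, 0]) cube([90, 90, 488]);
translate([2327, 331, 0]) cube([90, 90, 488]);
translate([2327, 1308, 0]) cube([90, 90, 488]);
translate([458, 331, 167]) cube([1869, 22, 194]);
translate([458, 1376, 167]) cube([1869, 22, 194]);
translate([368, 421, 167]) cube([22, 887, 194]);
translate([2395, 421, 167]) cube([22, 887, 194]);
translate([520, 331, 361]) cube([67, 1067, 18]);
translate([649, 331, 361]) cube([67, 1067, 18]);
translate([778, 331, 361]) cube([67, 1067, 18]);
translate([907, 331, 361]) cube([67, 1067, 18]);
translate([1036, 331, 361]) cube([67, 1067, 18]);
translate([1165, 331, 361]) cube([67, 1067, 18]);
translate([1294, 331, 361]) cube([67, 1067, 18]);
translate([1423, 331, 361]) cube([67, 1067, 18]);
translate([1552, 331, 361]) cube([67, 1067, 18]);
translate([1681, 331, 361]) cube([67, 1067, 18]);
translate([1810, 331, 361]) cube([67, 1067, 18]);
translate([1939, 331, 361]) cube([67, 1067, 18]);
translate([2068, 331, 361]) cube([67, 1067, 18]);
translate([2197, 331, 361]) cube([67, 1067, 18]);


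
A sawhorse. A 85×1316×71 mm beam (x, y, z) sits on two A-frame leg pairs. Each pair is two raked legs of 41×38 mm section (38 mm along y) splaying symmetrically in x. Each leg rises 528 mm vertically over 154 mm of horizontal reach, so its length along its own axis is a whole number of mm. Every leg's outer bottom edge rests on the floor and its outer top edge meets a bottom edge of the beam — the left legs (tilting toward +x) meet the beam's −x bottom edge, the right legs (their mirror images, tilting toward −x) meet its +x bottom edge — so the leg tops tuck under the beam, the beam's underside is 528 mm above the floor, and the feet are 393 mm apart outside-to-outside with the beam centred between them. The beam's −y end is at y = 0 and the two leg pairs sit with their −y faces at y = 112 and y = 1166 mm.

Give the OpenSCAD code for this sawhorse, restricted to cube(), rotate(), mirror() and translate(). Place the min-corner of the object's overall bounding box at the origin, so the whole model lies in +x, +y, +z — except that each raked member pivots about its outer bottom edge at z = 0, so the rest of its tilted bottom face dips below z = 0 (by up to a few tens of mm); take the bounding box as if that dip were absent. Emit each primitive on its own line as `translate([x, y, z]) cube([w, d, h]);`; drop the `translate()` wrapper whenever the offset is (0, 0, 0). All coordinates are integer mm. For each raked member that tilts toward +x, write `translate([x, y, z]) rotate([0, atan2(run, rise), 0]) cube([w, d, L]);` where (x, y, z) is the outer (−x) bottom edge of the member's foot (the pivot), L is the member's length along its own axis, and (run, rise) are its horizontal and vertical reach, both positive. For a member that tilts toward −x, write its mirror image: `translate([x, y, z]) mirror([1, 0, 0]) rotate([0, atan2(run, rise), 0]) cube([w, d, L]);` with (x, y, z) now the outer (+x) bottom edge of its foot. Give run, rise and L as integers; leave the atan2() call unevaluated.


translate([154, 0, 528]) cube([85, 1316, 71]);
translate([0, 112, 0]) rotate([0, atan2(154, 528), 0]) cube([41, 38, 550]);
translate([393, 112, 0]) mirror([1, 0, 0]) rotate([0, atan2(154, 528), 0]) cube([41, 38, 550]);
translate([0, 1166, 0]) rotate([0, atan2(154, 528), 0]) cube([41, 38, 550]);
translate([393, 1166, 0]) mirror([1, 0, 0]) rotate([0, atan2(154, 528), 0]) cube([41, 38, 550]);


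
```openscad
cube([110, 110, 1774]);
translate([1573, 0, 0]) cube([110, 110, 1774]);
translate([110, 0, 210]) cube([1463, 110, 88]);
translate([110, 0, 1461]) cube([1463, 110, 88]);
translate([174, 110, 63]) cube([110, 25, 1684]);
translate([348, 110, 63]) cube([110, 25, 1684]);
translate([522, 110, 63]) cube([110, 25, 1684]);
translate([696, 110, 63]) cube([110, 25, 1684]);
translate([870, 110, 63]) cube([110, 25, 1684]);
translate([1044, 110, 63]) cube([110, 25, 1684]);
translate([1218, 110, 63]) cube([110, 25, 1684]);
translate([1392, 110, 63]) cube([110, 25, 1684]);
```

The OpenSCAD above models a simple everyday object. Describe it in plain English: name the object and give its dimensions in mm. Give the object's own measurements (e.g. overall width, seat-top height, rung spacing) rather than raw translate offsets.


A fence section. Two 110×110 mm posts, 1774 mm tall, stand on the floor with a clear span of 1463 mm between their inner faces. Two horizontal rails of 110×88 mm section span the gap between the posts with their undersides at z = 210 mm and z = 1461 mm, flush with the posts' −y face. 8 pickets, each 110 mm wide, 25 mm thick and 1684 mm tall, are fixed to the +y face of the rails with their bottoms at z = 63 mm, spaced across the span with a 64 mm gap after the −x post and between neighbouring pickets, with 71 mm left before the +x post.


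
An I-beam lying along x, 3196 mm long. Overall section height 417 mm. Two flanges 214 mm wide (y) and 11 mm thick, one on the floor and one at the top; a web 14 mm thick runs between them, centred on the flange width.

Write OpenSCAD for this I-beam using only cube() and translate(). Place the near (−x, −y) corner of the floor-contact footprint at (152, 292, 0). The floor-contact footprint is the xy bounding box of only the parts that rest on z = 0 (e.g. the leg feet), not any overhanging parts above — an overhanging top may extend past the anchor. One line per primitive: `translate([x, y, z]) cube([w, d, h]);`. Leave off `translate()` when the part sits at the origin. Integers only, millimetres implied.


translate([152, 292, 0]) cube([3196, 214, 11]);
translate([152, 392, 11]) cube([3196, 14, 395]);
translate([152, 292, 406]) cube([3196, 214, 11]);


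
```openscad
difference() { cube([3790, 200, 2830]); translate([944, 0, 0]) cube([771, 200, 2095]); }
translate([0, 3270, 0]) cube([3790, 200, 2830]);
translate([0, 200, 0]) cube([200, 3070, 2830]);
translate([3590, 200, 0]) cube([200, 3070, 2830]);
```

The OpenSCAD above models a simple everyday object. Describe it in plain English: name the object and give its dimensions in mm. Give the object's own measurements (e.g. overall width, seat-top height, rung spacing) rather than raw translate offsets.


A single room: four walls, each 2830 mm tall and 200 mm thick, enclosing an outside footprint 3790×3470 mm (x × y), no floor or roof. The front and back walls (−y and +y sides) run the full x-width; the side walls fit between their inner faces. A door opening 771 mm wide and 2095 mm tall is cut through the front wall from the floor up, its −x edge 944 mm from the wall's −x end.


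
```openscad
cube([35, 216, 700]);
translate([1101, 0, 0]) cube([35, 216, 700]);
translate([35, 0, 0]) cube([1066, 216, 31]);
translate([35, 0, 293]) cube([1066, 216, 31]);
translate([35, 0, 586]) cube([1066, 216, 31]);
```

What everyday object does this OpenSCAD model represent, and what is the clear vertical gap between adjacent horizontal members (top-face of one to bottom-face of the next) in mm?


A bookshelf. The clear shelf gap is 262 mm.

Two tall side panels with 3 horizontal boards between them — a bookshelf. The first two shelf undersides are at z = 0 and z = 293; with shelf thickness 31, the clear gap is 293 − 0 − 31 = 262 mm.


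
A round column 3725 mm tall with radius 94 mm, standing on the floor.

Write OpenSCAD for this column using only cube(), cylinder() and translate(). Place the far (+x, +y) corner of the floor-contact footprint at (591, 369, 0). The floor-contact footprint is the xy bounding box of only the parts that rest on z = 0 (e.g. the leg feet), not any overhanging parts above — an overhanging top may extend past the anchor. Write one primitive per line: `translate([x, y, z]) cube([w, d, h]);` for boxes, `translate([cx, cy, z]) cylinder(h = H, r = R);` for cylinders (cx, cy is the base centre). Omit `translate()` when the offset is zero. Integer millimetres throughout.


translate([497, 275, 0]) cylinder(h = 3725, r = 94);


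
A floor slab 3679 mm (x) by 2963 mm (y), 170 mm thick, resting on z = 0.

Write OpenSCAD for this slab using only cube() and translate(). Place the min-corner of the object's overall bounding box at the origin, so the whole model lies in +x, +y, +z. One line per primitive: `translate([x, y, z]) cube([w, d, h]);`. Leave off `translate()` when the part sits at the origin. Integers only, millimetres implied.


cube([3679, 2963, 170]);


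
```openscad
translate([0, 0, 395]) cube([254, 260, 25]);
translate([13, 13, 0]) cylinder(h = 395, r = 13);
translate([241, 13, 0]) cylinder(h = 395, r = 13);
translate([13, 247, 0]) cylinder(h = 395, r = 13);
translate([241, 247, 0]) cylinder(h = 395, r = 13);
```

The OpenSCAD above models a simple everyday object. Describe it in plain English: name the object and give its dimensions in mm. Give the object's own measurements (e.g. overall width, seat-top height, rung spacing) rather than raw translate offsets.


A four-legged stool. The seat is a 254×260×25 mm slab whose top surface is at z = 420 mm; four round legs, each 26 mm in diameter, run from the floor (z = 0) to the underside of the seat, each leg's axis is inset half a diameter from the nearest pair of seat edges (so the leg's bounding box is flush with the corner).


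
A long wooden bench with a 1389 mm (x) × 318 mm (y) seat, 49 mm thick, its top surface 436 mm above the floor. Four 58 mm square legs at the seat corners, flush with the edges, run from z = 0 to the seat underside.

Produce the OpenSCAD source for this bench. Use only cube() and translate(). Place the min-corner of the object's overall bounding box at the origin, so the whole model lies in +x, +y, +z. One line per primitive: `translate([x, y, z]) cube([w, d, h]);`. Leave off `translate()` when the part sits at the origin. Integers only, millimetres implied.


translate([0, 0, 387]) cube([1389, 318, 49]);
cube([58, 58, 387]);
translate([0, 260, 0]) cube([58, 58, 387]);
translate([1331, 0, 0]) cube([58, 58, 387]);
translate([1331, 260, 0]) cube([58, 58, 387]);


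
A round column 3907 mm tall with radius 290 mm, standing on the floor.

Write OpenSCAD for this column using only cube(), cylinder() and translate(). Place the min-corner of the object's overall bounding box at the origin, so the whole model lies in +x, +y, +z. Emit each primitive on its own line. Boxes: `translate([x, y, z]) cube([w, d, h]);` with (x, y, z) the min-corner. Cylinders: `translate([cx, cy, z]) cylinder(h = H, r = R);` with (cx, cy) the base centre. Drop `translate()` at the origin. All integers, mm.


translate([290, 290, 0]) cylinder(h = 3907, r = 290);


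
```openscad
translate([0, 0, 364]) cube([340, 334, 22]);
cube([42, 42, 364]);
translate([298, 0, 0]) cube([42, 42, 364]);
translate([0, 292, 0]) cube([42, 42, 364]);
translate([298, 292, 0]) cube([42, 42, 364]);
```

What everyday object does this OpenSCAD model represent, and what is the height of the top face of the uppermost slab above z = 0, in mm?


A stool. The seat height is 386 mm.

A 340×334×22 slab at z = 364 on four corner posts — a stool. The seat top is 364 + 22 = 386 mm.


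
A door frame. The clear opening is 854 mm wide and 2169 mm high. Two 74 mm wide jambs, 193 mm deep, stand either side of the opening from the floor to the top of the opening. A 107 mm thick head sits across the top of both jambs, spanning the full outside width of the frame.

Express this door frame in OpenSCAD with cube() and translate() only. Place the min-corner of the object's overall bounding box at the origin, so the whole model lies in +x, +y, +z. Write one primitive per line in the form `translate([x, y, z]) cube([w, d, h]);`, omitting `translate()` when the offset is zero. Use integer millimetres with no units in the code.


cube([74, 193, 2169]);
translate([928, 0, 0]) cube([74, 193, 2169]);
translate([0, 0, 2169]) cube([1002, 193, 107]);


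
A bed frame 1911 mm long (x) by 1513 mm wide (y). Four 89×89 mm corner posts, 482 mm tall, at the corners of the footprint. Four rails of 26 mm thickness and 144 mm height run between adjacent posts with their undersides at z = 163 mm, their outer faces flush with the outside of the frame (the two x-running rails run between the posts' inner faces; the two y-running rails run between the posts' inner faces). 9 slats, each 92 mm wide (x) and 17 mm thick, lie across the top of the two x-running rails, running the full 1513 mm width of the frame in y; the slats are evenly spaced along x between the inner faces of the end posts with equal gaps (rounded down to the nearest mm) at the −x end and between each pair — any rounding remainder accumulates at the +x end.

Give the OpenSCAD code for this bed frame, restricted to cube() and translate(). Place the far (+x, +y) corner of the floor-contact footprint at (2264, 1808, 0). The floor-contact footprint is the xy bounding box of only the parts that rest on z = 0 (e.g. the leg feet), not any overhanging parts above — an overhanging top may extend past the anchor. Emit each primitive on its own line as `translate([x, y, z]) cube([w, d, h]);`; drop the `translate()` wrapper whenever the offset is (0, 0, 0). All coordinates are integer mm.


translate([353, 295, 0]) cube([89, 89, 482]);
translate([353, 1719, 0]) cube([89, 89, 482]);
translate([2175, 295, 0]) cube([89, 89, 482]);
translate([2175, 1719, 0]) cube([89, 89, 482]);
translate([442, 295, 163]) cube([1733, 26, 144]);
translate([442, 1782, 163]) cube([1733, 26, 144]);
translate([353, 384, 163]) cube([26, 1335, 144]);
translate([2238, 384, 163]) cube([26, 1335, 144]);
translate([532, 295, 307]) cube([92, 1513, 17]);
translate([714, 295, 307]) cube([92, 1513, 17]);
translate([896, 295, 307]) cube([92, 1513, 17]);
translate([1078, 295, 307]) cube([92, 1513, 17]);
translate([1260, 295, 307]) cube([92, 1513, 17]);
translate([1442, 295, 307]) cube([92, 1513, 17]);
translate([1624, 295, 307]) cube([92, 1513, 17]);
translate([1806, 295, 307]) cube([92, 1513, 17]);
translate([1988, 295, 307]) cube([92, 1513, 17]);


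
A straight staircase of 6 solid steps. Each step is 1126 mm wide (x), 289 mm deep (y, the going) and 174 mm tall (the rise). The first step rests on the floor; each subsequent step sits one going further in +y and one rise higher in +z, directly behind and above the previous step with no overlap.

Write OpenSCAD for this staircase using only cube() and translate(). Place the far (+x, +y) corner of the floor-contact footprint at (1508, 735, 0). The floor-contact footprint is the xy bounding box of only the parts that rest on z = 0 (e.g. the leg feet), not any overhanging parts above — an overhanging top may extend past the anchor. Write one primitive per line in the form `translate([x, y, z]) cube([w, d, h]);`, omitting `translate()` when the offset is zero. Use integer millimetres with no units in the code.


translate([382, 446, 0]) cube([1126, 289, 174]);
translate([382, 735, 174]) cube([1126, 289, 174]);
translate([382, 1024, 348]) cube([1126, 289, 174]);
translate([382, 1313, 522]) cube([1126, 289, 174]);
translate([382, 1602, 696]) cube([1126, 289, 174]);
translate([382, 1891, 870]) cube([1126, 289, 174]);


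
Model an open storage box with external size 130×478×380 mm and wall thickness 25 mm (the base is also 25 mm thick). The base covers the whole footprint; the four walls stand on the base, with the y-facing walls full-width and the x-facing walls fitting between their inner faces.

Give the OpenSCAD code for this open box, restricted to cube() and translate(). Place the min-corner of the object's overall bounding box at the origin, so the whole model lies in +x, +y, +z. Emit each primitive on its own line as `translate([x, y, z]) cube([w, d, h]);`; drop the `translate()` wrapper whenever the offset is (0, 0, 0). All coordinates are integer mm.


cube([130, 478, 25]);
translate([0, 0, 25]) cube([130, 25, 355]);
translate([0, 453, 25]) cube([130, 25, 355]);
translate([0, 25, 25]) cube([25, 428, 355]);
translate([105, 25, 25]) cube([25, 428, 355]);


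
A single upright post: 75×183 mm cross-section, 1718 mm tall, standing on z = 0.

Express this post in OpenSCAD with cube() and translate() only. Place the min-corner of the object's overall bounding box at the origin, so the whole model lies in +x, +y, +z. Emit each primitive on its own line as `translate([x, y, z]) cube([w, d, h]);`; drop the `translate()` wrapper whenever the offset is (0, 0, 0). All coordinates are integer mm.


cube([75, 183, 1718]);


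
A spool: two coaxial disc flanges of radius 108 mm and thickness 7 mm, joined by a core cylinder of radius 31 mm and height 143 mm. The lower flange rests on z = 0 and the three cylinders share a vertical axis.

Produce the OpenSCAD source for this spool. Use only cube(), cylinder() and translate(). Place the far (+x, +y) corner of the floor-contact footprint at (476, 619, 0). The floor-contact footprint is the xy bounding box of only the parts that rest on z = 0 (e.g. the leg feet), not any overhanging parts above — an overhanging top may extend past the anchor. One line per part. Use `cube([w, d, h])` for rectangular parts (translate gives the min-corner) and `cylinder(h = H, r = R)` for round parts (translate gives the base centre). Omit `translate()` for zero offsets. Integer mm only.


translate([368, 511, 0]) cylinder(h = 7, r = 108);
translate([368, 511, 7]) cylinder(h = 143, r = 31);
translate([368, 511, 150]) cylinder(h = 7, r = 108);


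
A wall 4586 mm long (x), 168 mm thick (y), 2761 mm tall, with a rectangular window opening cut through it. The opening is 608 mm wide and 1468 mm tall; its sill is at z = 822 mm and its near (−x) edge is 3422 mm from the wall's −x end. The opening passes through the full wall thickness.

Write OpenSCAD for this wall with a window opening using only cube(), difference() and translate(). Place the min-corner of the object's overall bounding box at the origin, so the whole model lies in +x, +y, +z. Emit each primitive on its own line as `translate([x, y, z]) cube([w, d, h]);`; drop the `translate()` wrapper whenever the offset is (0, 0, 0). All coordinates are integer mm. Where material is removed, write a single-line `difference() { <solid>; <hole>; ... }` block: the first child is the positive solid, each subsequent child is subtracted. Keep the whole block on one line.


difference() { cube([4586, 168, 2761]); translate([3422, 0, 822]) cube([608, 168, 1468]); }


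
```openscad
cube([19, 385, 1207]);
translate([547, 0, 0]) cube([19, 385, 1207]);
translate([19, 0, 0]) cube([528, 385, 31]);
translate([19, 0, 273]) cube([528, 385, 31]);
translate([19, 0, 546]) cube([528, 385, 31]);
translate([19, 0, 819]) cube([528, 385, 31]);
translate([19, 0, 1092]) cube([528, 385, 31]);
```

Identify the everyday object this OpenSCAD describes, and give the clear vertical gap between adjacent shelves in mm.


A bookshelf. The clear shelf gap is 242 mm.

Two tall side panels with 5 horizontal boards between them — a bookshelf. The first two shelf undersides are at z = 0 and z = 273; with shelf thickness 31, the clear gap is 273 − 0 − 31 = 242 mm.


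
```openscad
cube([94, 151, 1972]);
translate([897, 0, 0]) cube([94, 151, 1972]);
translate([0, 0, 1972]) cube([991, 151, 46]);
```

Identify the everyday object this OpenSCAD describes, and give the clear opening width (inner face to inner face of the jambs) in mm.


A door frame. The clear opening width is 803 mm.

Two 1972 mm tall posts with a header on top — a door frame. The left jamb is 94 mm wide at x = 0; the right jamb starts at x = 897. The clear opening is 897 − 94 = 803 mm.


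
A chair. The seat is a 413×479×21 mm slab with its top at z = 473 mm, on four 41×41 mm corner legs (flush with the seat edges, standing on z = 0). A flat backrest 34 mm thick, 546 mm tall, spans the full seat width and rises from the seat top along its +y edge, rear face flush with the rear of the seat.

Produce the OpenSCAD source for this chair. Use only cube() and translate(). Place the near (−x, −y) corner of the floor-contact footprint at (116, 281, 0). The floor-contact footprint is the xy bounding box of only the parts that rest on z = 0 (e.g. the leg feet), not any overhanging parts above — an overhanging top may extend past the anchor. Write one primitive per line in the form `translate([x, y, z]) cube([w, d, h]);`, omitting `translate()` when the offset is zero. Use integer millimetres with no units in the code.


translate([116, 281, 452]) cube([413, 479, 21]);
translate([116, 281, 0]) cube([41, 41, 452]);
translate([488, 281, 0]) cube([41, 41, 452]);
translate([116, 719, 0]) cube([41, 41, 452]);
translate([488, 719, 0]) cube([41, 41, 452]);
translate([116, 726, 473]) cube([413, 34, 546]);


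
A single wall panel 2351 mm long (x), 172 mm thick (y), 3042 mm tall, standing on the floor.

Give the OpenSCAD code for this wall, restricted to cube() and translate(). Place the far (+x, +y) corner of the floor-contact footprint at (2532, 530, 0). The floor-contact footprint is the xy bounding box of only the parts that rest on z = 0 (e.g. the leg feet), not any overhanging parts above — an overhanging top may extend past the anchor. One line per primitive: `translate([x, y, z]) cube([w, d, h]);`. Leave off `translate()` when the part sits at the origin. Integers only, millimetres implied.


translate([181, 358, 0]) cube([2351, 172, 3042]);


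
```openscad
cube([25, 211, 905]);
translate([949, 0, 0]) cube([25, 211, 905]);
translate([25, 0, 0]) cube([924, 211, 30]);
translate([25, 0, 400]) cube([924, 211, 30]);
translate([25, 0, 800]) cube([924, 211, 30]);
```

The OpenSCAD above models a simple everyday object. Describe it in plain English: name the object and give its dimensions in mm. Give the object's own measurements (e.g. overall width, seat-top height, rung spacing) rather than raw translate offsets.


An open bookshelf. Two side panels, each 25 mm thick, 211 mm deep and 905 mm tall, stand 974 mm apart (outside-to-outside). Between them sit 3 shelves, each 30 mm thick and 211 mm deep, spanning the full gap between the sides. The bottom shelf rests on the floor (its underside at z = 0) and the clear gap between one shelf's top and the next shelf's underside is 370 mm.


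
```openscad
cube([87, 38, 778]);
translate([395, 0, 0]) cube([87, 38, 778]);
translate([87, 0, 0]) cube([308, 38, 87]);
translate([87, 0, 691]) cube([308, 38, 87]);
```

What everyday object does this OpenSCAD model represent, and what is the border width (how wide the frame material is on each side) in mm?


A picture frame. The border width is 87 mm.

Four thin pieces enclosing a rectangular opening — a picture frame. The two full-height stiles are 778 mm tall; the top rail sits at z = 691 and is 87 mm tall, so the border above the opening is 778 − 691 = 87 mm, matching the stile x-width.


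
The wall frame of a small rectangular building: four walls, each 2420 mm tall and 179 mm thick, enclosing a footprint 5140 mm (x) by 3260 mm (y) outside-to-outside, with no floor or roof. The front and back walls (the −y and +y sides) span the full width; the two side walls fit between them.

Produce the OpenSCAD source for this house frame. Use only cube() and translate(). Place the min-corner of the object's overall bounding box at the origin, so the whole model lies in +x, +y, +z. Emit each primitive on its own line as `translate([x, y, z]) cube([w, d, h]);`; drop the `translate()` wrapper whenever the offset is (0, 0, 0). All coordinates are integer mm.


cube([5140, 179, 2420]);
translate([0, 3081, 0]) cube([5140, 179, 2420]);
translate([0, 179, 0]) cube([179, 2902, 2420]);
translate([4961, 179, 0]) cube([179, 2902, 2420]);


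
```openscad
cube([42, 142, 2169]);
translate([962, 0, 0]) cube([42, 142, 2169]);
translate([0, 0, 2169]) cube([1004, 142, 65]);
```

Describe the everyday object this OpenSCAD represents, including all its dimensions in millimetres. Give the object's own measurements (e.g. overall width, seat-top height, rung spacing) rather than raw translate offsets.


A door frame. The clear opening is 920 mm wide and 2169 mm high. Two 42 mm wide jambs, 142 mm deep, stand either side of the opening from the floor to the top of the opening. A 65 mm thick head sits across the top of both jambs, spanning the full outside width of the frame.


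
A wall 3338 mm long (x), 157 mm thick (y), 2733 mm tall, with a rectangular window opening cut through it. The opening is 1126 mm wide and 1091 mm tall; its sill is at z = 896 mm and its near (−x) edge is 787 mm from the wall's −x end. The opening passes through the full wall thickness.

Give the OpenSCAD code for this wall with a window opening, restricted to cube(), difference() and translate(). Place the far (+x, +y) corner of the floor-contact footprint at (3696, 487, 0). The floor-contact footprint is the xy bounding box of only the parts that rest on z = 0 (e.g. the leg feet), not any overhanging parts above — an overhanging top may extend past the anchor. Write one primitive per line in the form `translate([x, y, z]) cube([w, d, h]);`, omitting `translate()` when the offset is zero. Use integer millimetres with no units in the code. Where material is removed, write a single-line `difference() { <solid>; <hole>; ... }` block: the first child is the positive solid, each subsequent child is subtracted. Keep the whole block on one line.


difference() { translate([358, 330, 0]) cube([3338, 157, 2733]); translate([1145, 330, 896]) cube([1126, 157, 1091]); }


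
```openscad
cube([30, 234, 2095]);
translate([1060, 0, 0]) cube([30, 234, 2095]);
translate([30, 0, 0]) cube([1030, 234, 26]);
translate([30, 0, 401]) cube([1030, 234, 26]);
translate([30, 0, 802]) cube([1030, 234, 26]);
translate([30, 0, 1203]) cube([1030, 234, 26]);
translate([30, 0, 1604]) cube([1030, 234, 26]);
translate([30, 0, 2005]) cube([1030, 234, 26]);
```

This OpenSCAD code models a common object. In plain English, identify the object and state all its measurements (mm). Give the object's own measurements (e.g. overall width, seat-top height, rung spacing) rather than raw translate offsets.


An open bookshelf. Two side panels, each 30 mm thick, 234 mm deep and 2095 mm tall, stand 1090 mm apart (outside-to-outside). Between them sit 6 shelves, each 26 mm thick and 234 mm deep, spanning the full gap between the sides. The bottom shelf rests on the floor (its underside at z = 0) and the clear gap between one shelf's top and the next shelf's underside is 375 mm.


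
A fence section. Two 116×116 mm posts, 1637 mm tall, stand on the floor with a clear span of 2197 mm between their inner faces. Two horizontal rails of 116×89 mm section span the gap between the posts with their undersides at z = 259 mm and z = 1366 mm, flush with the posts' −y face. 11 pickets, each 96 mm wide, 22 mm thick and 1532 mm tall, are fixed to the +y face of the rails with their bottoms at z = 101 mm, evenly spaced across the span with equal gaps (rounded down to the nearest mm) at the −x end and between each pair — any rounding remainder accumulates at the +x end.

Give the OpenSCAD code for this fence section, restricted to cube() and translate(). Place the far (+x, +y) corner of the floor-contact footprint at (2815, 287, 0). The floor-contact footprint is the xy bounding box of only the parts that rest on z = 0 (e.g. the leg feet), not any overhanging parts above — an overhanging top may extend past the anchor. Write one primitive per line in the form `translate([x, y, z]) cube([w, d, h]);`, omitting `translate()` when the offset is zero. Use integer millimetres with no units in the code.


translate([386, 171, 0]) cube([116, 116, 1637]);
translate([2699, 171, 0]) cube([116, 116, 1637]);
translate([502, 171, 259]) cube([2197, 116, 89]);
translate([502, 171, 1366]) cube([2197, 116, 89]);
translate([597, 287, 101]) cube([96, 22, 1532]);
translate([788, 287, 101]) cube([96, 22, 1532]);
translate([979, 287, 101]) cube([96, 22, 1532]);
translate([1170, 287, 101]) cube([96, 22, 1532]);
translate([1361, 287, 101]) cube([96, 22, 1532]);
translate([1552, 287, 101]) cube([96, 22, 1532]);
translate([1743, 287, 101]) cube([96, 22, 1532]);
translate([1934, 287, 101]) cube([96, 22, 1532]);
translate([2125, 287, 101]) cube([96, 22, 1532]);
translate([2316, 287, 101]) cube([96, 22, 1532]);
translate([2507, 287, 101]) cube([96, 22, 1532]);


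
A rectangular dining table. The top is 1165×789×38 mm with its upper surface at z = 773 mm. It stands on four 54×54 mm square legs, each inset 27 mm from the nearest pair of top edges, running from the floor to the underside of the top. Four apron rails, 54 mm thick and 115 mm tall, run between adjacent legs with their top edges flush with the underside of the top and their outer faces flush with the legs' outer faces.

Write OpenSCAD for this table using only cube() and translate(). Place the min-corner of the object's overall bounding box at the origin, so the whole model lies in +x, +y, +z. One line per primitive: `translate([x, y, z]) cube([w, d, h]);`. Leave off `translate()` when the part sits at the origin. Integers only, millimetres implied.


// leg_h = 773 - 38 = 735
// apron z = 735 - 115 = 620
translate([0, 0, 735]) cube([1165, 789, 38]);
translate([27, 27, 0]) cube([54, 54, 735]);
translate([1084, 27, 0]) cube([54, 54, 735]);
translate([27, 708, 0]) cube([54, 54, 735]);
translate([1084, 708, 0]) cube([54, 54, 735]);
translate([81, 27, 620]) cube([1003, 54, 115]);
translate([81, 708, 620]) cube([1003, 54, 115]);
translate([27, 81, 620]) cube([54, 627, 115]);
translate([1084, 81, 620]) cube([54, 627, 115]);
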